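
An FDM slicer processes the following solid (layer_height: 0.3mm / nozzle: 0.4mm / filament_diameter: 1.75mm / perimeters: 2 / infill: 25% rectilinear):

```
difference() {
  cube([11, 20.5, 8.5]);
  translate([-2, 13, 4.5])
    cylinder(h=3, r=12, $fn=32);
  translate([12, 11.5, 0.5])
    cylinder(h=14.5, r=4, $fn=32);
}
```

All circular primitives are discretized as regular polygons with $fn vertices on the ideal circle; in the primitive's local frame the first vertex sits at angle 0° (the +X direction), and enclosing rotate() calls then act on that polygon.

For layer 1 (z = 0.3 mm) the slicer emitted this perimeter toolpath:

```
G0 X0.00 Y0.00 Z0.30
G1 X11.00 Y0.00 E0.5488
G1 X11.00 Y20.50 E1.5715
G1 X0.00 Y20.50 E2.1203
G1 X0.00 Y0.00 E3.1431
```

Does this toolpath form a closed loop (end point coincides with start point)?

Start point (G0): (0.00, 0.00). End point (last G1): the path returns to the start — closed.

yes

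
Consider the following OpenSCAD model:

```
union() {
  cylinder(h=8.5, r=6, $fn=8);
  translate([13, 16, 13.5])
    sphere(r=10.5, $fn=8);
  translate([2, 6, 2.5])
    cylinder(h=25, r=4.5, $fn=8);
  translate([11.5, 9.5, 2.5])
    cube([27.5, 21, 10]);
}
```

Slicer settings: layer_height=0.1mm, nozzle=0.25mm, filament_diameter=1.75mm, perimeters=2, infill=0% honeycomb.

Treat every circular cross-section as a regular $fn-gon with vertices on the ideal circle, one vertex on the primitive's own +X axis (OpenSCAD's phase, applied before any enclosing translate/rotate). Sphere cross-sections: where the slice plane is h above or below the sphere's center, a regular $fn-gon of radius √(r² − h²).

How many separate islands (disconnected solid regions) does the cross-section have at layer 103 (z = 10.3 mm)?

2

At z = 10.3 mm: the cylinder is absent (z outside [0, 8.5]); the r=10.5 sphere at (13, 16) contributes a regular 8-gon of circumradius √(10.5²−3.2²) = 10.000; the r=4.5 cylinder at (2, 6) contributes a regular 8-gon of circumradius 4.5; the cube at (11.5, 9.5) is present — its section is the full 27.5×21 rectangle; Combining (union): the regions partially overlap (shared area 151.26 mm²), so overlapping operands fuse into one piece — 2 connected regions. Overall, the cross-section has 2 separate islands. Island count = 2.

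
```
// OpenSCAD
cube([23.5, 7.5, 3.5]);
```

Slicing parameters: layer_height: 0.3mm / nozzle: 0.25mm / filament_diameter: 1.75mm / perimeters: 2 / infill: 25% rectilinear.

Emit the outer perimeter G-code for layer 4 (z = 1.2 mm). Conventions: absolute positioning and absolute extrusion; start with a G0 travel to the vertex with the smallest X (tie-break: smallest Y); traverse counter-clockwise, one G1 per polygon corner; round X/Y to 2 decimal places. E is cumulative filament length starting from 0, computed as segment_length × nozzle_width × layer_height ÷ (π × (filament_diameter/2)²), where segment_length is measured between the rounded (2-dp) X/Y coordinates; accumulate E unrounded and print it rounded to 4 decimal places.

G0 X0.00 Y0.00 Z1.20
G1 X23.50 Y0.00 E0.7328
G1 X23.50 Y7.50 E0.9666
G1 X0.00 Y7.50 E1.6994
G1 X0.00 Y0.00 E1.9332

At z = 1.2 mm: the 23.5×7.5 cube contributes its full rectangle. The outline is a single polygon with 4 vertices. Extrusion per mm of travel: 0.25 × 0.3 / (π × 0.875²) = 0.031181. Accumulating E over each segment gives final E = 1.9332.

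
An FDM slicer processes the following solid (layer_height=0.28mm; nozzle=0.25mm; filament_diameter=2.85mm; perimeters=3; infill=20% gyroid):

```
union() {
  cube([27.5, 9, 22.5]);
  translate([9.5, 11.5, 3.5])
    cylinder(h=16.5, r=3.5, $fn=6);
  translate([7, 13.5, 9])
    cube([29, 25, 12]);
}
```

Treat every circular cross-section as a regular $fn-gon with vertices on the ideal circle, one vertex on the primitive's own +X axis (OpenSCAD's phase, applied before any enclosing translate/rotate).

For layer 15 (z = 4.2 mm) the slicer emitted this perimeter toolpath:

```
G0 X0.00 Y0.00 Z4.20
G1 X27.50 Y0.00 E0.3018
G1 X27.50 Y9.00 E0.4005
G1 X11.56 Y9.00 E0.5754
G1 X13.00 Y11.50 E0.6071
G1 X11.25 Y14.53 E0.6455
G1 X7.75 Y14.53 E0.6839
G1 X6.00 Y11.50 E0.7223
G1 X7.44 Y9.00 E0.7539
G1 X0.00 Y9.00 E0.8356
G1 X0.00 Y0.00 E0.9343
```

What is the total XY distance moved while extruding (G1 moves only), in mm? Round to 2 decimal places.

85.15 mm

Sum the Euclidean lengths of each G1 segment: total = 85.15 mm.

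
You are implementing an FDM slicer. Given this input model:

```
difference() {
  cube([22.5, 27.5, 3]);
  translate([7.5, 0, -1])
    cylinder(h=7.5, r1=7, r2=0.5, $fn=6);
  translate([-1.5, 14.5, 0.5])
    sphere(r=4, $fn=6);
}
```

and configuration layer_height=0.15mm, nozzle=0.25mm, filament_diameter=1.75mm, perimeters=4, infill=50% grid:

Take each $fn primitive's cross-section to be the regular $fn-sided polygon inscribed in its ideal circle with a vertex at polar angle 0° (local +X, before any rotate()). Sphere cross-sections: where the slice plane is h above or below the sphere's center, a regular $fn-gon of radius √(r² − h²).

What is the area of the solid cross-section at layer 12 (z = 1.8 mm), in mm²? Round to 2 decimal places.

At z = 1.8 mm: the cube is present — its section is the full 22.5×27.5 rectangle (area 618.75 mm²); the cone at (7.5, 0): at t=0.373 of its height the radius interpolates to r₁+(r₂−r₁)t = 4.573, giving a regular 6-gon of that circumradius (area = (6/2)·4.573²·sin(360°/6) = 54.34 mm²); the r=4 sphere at (-1.5, 14.5) contributes a regular 6-gon of circumradius √(4²−1.3²) = 3.783 (area = (6/2)·3.783²·sin(360°/6) = 37.18 mm²); Subtracting the remaining from the first: starting from the 22.5×27.5 cube (618.75 mm²), the cone at (7.5, 0) partially overlaps it — only the 27.17 mm² overlap (of its 54.34 mm²) is removed, clipping the outline; the r=4 sphere at (-1.5, 14.5) partially overlaps it — only the 8.76 mm² overlap (of its 37.18 mm²) is removed, clipping the outline — area = 582.82 mm². Overall, the cross-section is a single solid region. Net area = 582.82 mm².

582.82 mm²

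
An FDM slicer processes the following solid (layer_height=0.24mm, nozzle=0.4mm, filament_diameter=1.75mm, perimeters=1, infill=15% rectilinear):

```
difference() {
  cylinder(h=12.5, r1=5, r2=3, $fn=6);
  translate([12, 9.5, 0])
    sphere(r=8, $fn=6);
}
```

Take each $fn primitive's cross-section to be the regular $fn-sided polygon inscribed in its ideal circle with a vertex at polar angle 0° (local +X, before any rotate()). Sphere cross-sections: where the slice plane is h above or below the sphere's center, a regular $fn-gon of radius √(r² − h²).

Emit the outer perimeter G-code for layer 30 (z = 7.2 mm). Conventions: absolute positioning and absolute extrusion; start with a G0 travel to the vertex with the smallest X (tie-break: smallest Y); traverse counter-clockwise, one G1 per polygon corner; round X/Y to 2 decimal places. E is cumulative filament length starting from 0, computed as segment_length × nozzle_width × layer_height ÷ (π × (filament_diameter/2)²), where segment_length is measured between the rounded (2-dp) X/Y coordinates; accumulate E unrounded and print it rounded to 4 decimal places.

At z = 7.2 mm: the cone: at t=0.576 of its height the radius interpolates to r₁+(r₂−r₁)t = 3.848, giving a regular 6-gon of that circumradius; the r=8 sphere at (12, 9.5) contributes a regular 6-gon of circumradius √(8²−7.2²) = 3.487; Subtracting the remaining from the first: starting from the cone, the r=8 sphere at (12, 9.5) misses the remaining region (no effect) — 1 connected region. The outline is a single polygon with 6 vertices. Extrusion per mm of travel: 0.4 × 0.24 / (π × 0.875²) = 0.039912. Accumulating E over each segment gives final E = 0.9210.

G0 X-3.85 Y0.00 Z7.20
G1 X-1.92 Y-3.33 E0.1536
G1 X1.92 Y-3.33 E0.3069
G1 X3.85 Y0.00 E0.4605
G1 X1.92 Y3.33 E0.6141
G1 X-1.92 Y3.33 E0.7674
G1 X-3.85 Y0.00 E0.9210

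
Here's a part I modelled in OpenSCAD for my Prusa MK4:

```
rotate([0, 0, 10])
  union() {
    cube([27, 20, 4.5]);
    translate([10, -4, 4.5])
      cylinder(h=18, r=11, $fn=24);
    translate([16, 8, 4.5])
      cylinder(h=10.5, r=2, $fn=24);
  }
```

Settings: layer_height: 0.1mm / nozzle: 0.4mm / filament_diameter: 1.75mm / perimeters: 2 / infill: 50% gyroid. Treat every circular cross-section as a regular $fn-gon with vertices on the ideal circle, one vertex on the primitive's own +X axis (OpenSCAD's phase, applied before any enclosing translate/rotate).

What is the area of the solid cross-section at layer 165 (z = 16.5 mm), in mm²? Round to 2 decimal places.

At z = 16.5 mm: the cube is not intersected at this z (z outside [0, 4.5]); the r=11 cylinder at (10, -4) contributes a regular 24-gon of circumradius 11 (area = (24/2)·11.000²·sin(360°/24) = 375.81 mm²); the cylinder at (16, 8) is absent (z outside [4.5, 15]); Taking the union: only the r=11 cylinder at (10, -4) is present, so the union is just that shape — area = 375.81 mm²; (whole slice rotated 10° about Z — lengths, areas and connectivity unchanged). Overall, the cross-section is a single solid region. Net area = 375.81 mm².

375.81 mm²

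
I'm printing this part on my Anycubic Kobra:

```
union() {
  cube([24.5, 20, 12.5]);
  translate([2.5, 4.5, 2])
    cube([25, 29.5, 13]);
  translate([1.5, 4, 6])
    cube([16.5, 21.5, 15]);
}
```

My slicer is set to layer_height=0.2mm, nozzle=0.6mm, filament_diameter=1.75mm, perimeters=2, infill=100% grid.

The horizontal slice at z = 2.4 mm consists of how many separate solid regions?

1

At z = 2.4 mm: the 24.5×20 cube contributes its full rectangle; the cube at (2.5, 4.5) (footprint 25×29.5) is included at this height; the cube at (1.5, 4) is absent (z outside [6, 21]); Taking the union: the regions partially overlap (shared area 341.00 mm²), so overlapping operands fuse into one piece — 1 connected region. The result has 1 disconnected region.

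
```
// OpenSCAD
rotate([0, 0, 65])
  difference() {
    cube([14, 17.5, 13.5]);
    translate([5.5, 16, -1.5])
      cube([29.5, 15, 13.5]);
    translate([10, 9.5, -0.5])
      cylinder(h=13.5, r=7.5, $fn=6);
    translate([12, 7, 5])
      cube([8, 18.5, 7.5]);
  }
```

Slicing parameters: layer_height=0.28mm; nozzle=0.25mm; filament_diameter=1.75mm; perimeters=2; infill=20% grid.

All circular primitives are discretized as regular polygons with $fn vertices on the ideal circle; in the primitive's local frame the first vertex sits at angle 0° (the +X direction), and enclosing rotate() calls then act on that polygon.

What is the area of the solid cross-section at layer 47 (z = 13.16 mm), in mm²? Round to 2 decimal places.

245.00 mm²

At z = 13.16 mm: the 14×17.5 cube contributes its full rectangle (area 245.00 mm²); the cube at (5.5, 16) does not reach this height (z outside [-1.5, 12]); the cylinder at (10, 9.5) is not intersected at this z (z outside [-0.5, 13]); the cube at (12, 7) does not reach this height (z outside [5, 12.5]); After the difference (first − rest): none of the subtracted shapes is present at this height, so the 14×17.5 cube is unchanged — area = 245.00 mm²; (rotated 65° about Z; rotation is an isometry so areas/perimeters/island counts are preserved). Overall, the cross-section is a single solid region. Net area = 245.00 mm².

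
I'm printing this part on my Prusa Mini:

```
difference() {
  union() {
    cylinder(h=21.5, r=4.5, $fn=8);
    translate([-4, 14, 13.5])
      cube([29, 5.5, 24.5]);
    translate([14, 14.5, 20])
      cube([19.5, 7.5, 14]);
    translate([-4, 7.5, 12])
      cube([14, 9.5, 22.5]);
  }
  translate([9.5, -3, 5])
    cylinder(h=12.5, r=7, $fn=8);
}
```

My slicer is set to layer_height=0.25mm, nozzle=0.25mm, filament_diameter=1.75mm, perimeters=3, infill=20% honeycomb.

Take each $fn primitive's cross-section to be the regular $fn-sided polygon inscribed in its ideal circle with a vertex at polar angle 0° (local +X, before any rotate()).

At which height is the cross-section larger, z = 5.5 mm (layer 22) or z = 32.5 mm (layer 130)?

Layer 22 (z = 5.5): the cylinder: section is a regular 8-gon, circumradius r=4.5 (area = (8/2)·4.500²·sin(360°/8) = 57.28 mm²); the cube at (-4, 14) is absent (z outside [13.5, 38]); the cube at (14, 14.5) is not intersected at this z (z outside [20, 34]); the cube at (-4, 7.5) is not intersected at this z (z outside [12, 34.5]); Taking the union: only the r=4.5 cylinder is present, so the union is just that shape — area = 57.28 mm²; the r=7 cylinder at (9.5, -3) gives a regular 8-gon of circumradius 7 (constant along its height) (area = (8/2)·7.000²·sin(360°/8) = 138.59 mm²); Taking the first minus the rest: starting from the result so far (57.28 mm²), the r=7 cylinder at (9.5, -3) partially overlaps it — only the 2.81 mm² overlap (of its 138.59 mm²) is removed, clipping the outline — area = 54.47 mm². So its area = 54.47 mm². Layer 130 (z = 32.5): the cylinder is absent (z outside [0, 21.5]); the cube at (-4, 14) is present — its section is the full 29×5.5 rectangle (area 159.50 mm²); the cube at (14, 14.5) (footprint 19.5×7.5) is included at this height (area 146.25 mm²); the cube at (-4, 7.5) is present — its section is the full 14×9.5 rectangle (area 133.00 mm²); Taking the union: the regions partially overlap — summed areas 438.75 mm² minus the doubly-counted overlap 97.00 mm² gives 341.75 mm² — area = 341.75 mm²; the cylinder at (9.5, -3) is not intersected at this z (z outside [5, 17.5]); After the difference (first − rest): none of the subtracted shapes is present at this height, so the result so far is unchanged — area = 341.75 mm². So its area = 341.75 mm². Layer 130 is larger (341.75 vs 54.47 mm²).

layer 130 (z = 32.5 mm)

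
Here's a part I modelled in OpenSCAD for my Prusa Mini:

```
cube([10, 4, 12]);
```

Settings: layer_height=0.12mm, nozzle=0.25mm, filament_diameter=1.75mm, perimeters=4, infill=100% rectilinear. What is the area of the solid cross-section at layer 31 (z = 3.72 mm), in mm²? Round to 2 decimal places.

At z = 3.72 mm: the cube is present — its section is the full 10×4 rectangle (area 40.00 mm²). Overall, the cross-section is a single solid region. Net area = 40.00 mm².

40.00 mm²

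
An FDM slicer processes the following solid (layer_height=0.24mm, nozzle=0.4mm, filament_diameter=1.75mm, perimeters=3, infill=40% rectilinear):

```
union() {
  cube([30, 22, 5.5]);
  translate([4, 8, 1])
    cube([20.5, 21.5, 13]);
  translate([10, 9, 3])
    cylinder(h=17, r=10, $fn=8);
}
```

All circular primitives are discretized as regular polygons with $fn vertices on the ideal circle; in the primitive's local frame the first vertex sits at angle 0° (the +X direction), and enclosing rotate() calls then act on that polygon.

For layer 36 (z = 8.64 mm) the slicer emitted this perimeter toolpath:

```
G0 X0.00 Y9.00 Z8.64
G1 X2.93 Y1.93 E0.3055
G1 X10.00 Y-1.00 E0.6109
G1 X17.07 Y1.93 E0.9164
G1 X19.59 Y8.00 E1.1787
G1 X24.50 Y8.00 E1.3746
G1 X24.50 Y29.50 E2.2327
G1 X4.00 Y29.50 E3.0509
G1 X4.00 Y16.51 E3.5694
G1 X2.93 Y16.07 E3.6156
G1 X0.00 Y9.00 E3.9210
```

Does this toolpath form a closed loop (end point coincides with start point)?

Start point (G0): (0.00, 9.00). End point (last G1): the path returns to the start — closed.

yes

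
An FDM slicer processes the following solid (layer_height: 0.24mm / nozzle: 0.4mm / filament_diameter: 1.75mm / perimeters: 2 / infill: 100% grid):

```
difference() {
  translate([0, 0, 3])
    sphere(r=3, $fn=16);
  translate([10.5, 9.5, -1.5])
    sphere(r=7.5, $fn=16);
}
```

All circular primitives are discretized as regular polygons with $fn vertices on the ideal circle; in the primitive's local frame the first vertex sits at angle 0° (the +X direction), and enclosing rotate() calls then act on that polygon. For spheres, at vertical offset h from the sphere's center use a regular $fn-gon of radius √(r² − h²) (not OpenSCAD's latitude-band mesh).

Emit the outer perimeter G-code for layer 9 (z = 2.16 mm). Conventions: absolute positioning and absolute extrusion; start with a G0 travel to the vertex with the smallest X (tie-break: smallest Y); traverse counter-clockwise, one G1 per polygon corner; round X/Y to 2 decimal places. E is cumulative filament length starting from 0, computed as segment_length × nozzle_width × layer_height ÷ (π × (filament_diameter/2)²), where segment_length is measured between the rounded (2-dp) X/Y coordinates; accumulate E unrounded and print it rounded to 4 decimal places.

At z = 2.16 mm: the r=3 sphere contributes a regular 16-gon of circumradius √(3²−0.84²) = 2.880; the sphere at (10.5, 9.5): section is a regular 16-gon, circumradius = √(r²−h²) = √(7.5²−3.66²) = 6.546; Subtracting the remaining from the first: starting from the r=3 sphere, the r=7.5 sphere at (10.5, 9.5) misses the remaining region (no effect) — 1 connected region. The outline is a single polygon with 16 vertices. Extrusion per mm of travel: 0.4 × 0.24 / (π × 0.875²) = 0.039912. Accumulating E over each segment gives final E = 0.7177.

G0 X-2.88 Y0.00 Z2.16
G1 X-2.66 Y-1.10 E0.0448
G1 X-2.04 Y-2.04 E0.0897
G1 X-1.10 Y-2.66 E0.1347
G1 X0.00 Y-2.88 E0.1794
G1 X1.10 Y-2.66 E0.2242
G1 X2.04 Y-2.04 E0.2691
G1 X2.66 Y-1.10 E0.3141
G1 X2.88 Y0.00 E0.3589
G1 X2.66 Y1.10 E0.4036
G1 X2.04 Y2.04 E0.4486
G1 X1.10 Y2.66 E0.4935
G1 X0.00 Y2.88 E0.5383
G1 X-1.10 Y2.66 E0.5831
G1 X-2.04 Y2.04 E0.6280
G1 X-2.66 Y1.10 E0.6730
G1 X-2.88 Y0.00 E0.7177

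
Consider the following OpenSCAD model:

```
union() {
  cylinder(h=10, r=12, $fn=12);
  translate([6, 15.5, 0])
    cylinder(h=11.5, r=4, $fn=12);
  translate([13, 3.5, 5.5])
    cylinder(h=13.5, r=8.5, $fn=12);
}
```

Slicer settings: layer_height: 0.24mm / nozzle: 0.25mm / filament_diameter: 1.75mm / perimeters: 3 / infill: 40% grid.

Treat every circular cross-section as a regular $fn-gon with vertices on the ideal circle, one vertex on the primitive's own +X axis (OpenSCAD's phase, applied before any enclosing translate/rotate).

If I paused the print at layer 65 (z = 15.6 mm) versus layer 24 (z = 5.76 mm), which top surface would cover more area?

layer 24 (z = 5.76 mm)

Layer 65 (z = 15.6): the cylinder is not intersected at this z (z outside [0, 10]); the cylinder at (6, 15.5) is not intersected at this z (z outside [0, 11.5]); the r=8.5 cylinder at (13, 3.5) contributes a regular 12-gon of circumradius 8.5 (area = (12/2)·8.500²·sin(360°/12) = 216.75 mm²); Taking the union: only the r=8.5 cylinder at (13, 3.5) is present, so the union is just that shape — area = 216.75 mm². So its area = 216.75 mm². Layer 24 (z = 5.76): the cylinder: section is a regular 12-gon, circumradius r=12 (area = (12/2)·12.000²·sin(360°/12) = 432.00 mm²); the r=4 cylinder at (6, 15.5) gives a regular 12-gon of circumradius 4 (constant along its height) (area = (12/2)·4.000²·sin(360°/12) = 48.00 mm²); the r=8.5 cylinder at (13, 3.5) gives a regular 12-gon of circumradius 8.5 (constant along its height) (area = (12/2)·8.500²·sin(360°/12) = 216.75 mm²); Combining (union): the regions partially overlap — summed areas 696.75 mm² minus the doubly-counted overlap 65.57 mm² gives 631.18 mm² — area = 631.18 mm². So its area = 631.18 mm². Layer 24 is larger (631.18 vs 216.75 mm²).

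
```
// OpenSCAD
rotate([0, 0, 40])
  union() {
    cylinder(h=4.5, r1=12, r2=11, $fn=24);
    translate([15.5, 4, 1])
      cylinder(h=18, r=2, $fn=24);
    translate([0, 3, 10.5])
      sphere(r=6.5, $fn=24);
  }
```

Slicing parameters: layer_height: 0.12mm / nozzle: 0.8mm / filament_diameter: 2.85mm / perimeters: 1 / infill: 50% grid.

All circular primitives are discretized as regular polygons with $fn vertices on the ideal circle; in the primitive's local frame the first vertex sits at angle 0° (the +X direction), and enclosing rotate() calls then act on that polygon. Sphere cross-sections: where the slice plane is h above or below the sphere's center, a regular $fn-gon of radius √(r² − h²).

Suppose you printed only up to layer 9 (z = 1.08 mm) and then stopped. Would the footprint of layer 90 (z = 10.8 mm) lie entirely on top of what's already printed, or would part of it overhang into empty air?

Compare the two slices. At z = 1.08: the cone (r1=12→r2=11) has section circumradius 11.760 here — a regular 24-gon (area = (24/2)·11.760²·sin(360°/24) = 429.53 mm²); the cylinder at (15.5, 4): section is a regular 24-gon, circumradius r=2 (area = (24/2)·2.000²·sin(360°/24) = 12.42 mm²); the sphere at (0, 3) is absent (|z−center|=9.420 > r=6.5); Combining (union): the 2 present regions are separate (no shared area or edge), so areas and boundary lengths simply add and each stays a separate island — area = 441.95 mm²; (whole slice rotated 40° about Z — lengths, areas and connectivity unchanged). At z = 10.8: the cone is not intersected at this z (z outside [0, 4.5]); the r=2 cylinder at (15.5, 4) contributes a regular 24-gon of circumradius 2 (area = (24/2)·2.000²·sin(360°/24) = 12.42 mm²); the r=6.5 sphere at (0, 3) contributes a regular 24-gon of circumradius √(6.5²−0.3²) = 6.493 (area = (24/2)·6.493²·sin(360°/24) = 130.94 mm²); Combining (union): the 2 present regions are separate (no shared area or edge), so areas and boundary lengths simply add and each stays a separate island — area = 143.37 mm²; (whole slice rotated 40° about Z — lengths, areas and connectivity unchanged). Checking containment: the cross-section at z = 10.8 is a subset of the cross-section at z = 1.08.

entirely on top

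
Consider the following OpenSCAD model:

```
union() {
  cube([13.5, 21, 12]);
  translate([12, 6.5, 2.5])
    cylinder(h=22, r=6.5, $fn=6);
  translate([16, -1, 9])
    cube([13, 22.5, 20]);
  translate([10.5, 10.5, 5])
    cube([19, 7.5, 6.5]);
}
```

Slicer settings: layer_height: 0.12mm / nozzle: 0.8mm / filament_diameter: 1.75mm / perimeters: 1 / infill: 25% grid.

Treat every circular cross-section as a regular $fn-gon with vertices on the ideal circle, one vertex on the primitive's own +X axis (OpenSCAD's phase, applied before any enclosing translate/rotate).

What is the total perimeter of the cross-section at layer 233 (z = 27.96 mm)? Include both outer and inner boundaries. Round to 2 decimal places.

At z = 27.96 mm: the cube does not reach this height (z outside [0, 12]); the cylinder at (12, 6.5) is absent (z outside [2.5, 24.5]); the 13×22.5 cube at (16, -1) contributes its full rectangle (perimeter 71.00 mm); the cube at (10.5, 10.5) does not reach this height (z outside [5, 11.5]); Taking the union: only the 13×22.5 cube at (16, -1) is present, so the union is just that shape — boundary = 71.00 mm. Overall, the cross-section is a single solid region. Total boundary length (outer) = 71.00 mm.

71.00 mm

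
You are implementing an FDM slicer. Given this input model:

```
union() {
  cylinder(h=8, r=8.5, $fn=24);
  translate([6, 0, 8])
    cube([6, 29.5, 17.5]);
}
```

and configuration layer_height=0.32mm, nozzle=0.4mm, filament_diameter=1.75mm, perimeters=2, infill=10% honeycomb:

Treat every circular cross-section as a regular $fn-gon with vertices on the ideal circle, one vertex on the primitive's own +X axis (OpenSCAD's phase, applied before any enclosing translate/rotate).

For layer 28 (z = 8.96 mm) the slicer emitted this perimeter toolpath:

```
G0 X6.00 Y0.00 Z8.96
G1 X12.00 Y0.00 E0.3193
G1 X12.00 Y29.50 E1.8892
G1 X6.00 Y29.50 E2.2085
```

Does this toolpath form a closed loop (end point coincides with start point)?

no

Start point (G0): (6.00, 0.00). End point (last G1): the path does not return to the start — open.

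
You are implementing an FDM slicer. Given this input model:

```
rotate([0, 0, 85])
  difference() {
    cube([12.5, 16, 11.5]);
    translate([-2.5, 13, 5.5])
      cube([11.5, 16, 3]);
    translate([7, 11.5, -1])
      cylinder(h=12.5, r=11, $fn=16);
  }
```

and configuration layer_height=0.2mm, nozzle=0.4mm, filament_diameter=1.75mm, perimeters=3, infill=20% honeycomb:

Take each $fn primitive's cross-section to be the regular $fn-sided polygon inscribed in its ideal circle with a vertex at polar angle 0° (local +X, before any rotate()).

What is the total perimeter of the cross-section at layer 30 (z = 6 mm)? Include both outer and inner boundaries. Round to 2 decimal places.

At z = 6 mm: the cube is present — its section is the full 12.5×16 rectangle (perimeter 57.00 mm); the cube at (-2.5, 13) is present — its section is the full 11.5×16 rectangle (perimeter 55.00 mm); the r=11 cylinder at (7, 11.5) gives a regular 16-gon of circumradius 11 (constant along its height) (perimeter = 2·16·11.000·sin(180°/16) = 68.67 mm); Subtracting the remaining from the first: starting from the 12.5×16 cube, the 11.5×16 cube at (-2.5, 13) partially overlaps it — only the 27.00 mm² overlap (of its 184.00 mm²) is removed, clipping the outline; the r=11 cylinder at (7, 11.5) partially overlaps it — only the 156.65 mm² overlap (of its 370.44 mm²) is removed, clipping the outline — boundary = 31.39 mm; (rotated 85° about Z; rotation is an isometry so areas/perimeters/island counts are preserved). Overall, the cross-section is a single solid region. Total boundary length (outer) = 31.39 mm.

31.39 mm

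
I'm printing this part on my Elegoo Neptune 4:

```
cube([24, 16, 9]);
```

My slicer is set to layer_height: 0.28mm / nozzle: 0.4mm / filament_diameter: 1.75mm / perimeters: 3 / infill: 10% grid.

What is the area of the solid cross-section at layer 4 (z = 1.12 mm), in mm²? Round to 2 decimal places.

384.00 mm²

At z = 1.12 mm: the cube is present — its section is the full 24×16 rectangle (area 384.00 mm²). Overall, the cross-section is a single solid region. Net area = 384.00 mm².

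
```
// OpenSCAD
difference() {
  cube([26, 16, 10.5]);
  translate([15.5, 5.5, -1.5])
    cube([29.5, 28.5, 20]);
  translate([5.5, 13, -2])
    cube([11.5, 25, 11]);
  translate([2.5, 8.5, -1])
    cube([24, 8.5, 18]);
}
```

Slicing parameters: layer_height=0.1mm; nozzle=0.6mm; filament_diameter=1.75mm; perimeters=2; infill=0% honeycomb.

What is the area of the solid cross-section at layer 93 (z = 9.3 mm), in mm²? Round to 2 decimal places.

208.25 mm²

At z = 9.3 mm: the cube is present — its section is the full 26×16 rectangle (area 416.00 mm²); the cube at (15.5, 5.5) is present — its section is the full 29.5×28.5 rectangle (area 840.75 mm²); the cube at (5.5, 13) is absent (z outside [-2, 9]); the cube at (2.5, 8.5) is present — its section is the full 24×8.5 rectangle (area 204.00 mm²); Subtracting the remaining from the first: starting from the 26×16 cube (416.00 mm²), the 29.5×28.5 cube at (15.5, 5.5) partially overlaps it — only the 110.25 mm² overlap (of its 840.75 mm²) is removed, clipping the outline; the 24×8.5 cube at (2.5, 8.5) partially overlaps it — only the 97.50 mm² overlap (of its 204.00 mm²) is removed, clipping the outline — area = 208.25 mm². Overall, the cross-section is a single solid region. Net area = 208.25 mm².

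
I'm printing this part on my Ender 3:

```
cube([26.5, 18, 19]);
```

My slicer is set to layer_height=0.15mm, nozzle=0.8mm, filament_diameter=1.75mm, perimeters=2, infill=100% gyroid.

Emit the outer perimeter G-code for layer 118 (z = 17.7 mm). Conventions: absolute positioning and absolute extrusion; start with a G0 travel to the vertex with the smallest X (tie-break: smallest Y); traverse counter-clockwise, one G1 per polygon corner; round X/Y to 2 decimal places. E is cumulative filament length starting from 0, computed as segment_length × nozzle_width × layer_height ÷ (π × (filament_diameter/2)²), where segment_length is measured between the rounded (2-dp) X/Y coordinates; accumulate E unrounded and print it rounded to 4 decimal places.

G0 X0.00 Y0.00 Z17.70
G1 X26.50 Y0.00 E1.3221
G1 X26.50 Y18.00 E2.2201
G1 X0.00 Y18.00 E3.5422
G1 X0.00 Y0.00 E4.4402

At z = 17.7 mm: the cube is present — its section is the full 26.5×18 rectangle. The outline is a single polygon with 4 vertices. Extrusion per mm of travel: 0.8 × 0.15 / (π × 0.875²) = 0.049890. Accumulating E over each segment gives final E = 4.4402.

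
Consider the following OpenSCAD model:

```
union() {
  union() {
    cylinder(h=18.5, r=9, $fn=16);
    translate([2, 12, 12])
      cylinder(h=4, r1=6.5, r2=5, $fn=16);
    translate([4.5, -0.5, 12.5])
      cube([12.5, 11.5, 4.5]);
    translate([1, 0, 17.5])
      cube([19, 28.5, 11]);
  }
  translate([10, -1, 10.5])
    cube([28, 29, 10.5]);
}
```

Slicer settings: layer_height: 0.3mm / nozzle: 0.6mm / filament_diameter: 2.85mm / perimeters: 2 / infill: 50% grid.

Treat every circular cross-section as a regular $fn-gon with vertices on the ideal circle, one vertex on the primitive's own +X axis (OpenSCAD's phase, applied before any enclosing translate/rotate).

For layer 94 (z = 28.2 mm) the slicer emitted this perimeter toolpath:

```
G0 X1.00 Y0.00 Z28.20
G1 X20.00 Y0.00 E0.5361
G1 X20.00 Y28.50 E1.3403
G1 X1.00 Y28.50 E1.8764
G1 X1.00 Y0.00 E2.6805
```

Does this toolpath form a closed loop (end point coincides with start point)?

Start point (G0): (1.00, 0.00). End point (last G1): the path returns to the start — closed.

yes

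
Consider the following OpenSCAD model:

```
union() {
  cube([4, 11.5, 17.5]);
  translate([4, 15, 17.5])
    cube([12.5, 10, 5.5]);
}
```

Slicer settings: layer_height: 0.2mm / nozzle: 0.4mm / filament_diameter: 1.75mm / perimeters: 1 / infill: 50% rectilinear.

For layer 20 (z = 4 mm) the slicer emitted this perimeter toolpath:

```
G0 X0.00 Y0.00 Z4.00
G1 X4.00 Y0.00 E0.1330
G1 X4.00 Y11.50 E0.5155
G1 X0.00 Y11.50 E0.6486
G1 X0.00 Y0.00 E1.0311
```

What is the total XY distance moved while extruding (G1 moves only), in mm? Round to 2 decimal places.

31.00 mm

Sum the Euclidean lengths of each G1 segment: total = 31.00 mm.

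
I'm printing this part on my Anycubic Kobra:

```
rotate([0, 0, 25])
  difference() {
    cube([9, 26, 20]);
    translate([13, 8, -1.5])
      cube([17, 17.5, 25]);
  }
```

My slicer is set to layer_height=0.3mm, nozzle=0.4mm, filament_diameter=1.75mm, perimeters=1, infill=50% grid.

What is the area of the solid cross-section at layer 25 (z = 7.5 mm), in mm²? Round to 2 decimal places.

At z = 7.5 mm: the cube (footprint 9×26) is included at this height (area 234.00 mm²); the 17×17.5 cube at (13, 8) contributes its full rectangle (area 297.50 mm²); After the difference (first − rest): starting from the 9×26 cube (234.00 mm²), the 17×17.5 cube at (13, 8) misses the remaining region (no effect) — area = 234.00 mm²; (rotated 25° about Z; rotation is an isometry so areas/perimeters/island counts are preserved). Overall, the cross-section is a single solid region. Net area = 234.00 mm².

234.00 mm²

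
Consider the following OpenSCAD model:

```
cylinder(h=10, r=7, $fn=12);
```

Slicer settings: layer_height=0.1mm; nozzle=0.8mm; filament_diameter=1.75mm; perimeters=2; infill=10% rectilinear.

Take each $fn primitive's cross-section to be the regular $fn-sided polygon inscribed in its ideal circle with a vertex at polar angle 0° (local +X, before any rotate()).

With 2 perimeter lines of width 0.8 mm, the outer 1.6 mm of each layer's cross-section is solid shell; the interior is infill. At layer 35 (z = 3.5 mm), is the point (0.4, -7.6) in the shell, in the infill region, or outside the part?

At z = 3.5 mm: the r=7 cylinder contributes a regular 12-gon of circumradius 7. Overall, the cross-section is a single solid region. The nearest boundary edge runs (-0.00, -7.00)→(3.50, -6.06); distance from the point to it = 0.68 mm. The point is not inside any of the regions above, so it lies outside the cross-section (0.68 mm from the nearest boundary).

outside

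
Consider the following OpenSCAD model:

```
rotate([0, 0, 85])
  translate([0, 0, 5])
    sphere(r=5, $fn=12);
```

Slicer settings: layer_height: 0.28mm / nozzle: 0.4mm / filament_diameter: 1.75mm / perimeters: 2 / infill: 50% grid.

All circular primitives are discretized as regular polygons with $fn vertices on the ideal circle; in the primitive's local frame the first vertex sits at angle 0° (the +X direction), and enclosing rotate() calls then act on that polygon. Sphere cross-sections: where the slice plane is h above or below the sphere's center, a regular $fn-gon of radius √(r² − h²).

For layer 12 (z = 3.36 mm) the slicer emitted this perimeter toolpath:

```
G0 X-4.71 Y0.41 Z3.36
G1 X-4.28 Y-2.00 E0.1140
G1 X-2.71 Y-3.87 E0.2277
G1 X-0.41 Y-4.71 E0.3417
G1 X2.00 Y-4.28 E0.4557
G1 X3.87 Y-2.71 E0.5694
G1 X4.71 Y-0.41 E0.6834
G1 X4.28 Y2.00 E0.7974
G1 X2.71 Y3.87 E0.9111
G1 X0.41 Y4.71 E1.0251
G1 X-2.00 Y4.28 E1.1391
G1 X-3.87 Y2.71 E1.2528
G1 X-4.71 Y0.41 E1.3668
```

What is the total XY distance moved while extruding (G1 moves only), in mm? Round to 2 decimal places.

29.35 mm

Sum the Euclidean lengths of each G1 segment: total = 29.35 mm.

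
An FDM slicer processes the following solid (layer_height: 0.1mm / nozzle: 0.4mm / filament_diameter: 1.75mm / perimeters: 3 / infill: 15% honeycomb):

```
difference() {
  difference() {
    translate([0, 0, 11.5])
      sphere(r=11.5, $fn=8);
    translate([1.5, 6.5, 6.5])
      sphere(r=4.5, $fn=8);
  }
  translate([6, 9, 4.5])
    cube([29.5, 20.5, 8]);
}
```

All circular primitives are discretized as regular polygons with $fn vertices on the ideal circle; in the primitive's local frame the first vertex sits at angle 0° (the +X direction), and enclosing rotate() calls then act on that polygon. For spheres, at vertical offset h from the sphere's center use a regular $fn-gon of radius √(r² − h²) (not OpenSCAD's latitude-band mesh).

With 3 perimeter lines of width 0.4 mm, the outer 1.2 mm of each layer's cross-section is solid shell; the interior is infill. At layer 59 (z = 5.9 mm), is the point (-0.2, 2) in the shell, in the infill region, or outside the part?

At z = 5.9 mm: the r=11.5 sphere slices to a regular 8-gon of circumradius 10.044 (√(r²−h²) with h=5.6 from center); the r=4.5 sphere at (1.5, 6.5) slices to a regular 8-gon of circumradius 4.460 (√(r²−h²) with h=0.6 from center); After the difference (first − rest): starting from the r=11.5 sphere, the r=4.5 sphere at (1.5, 6.5) partially overlaps it — only the 48.94 mm² overlap (of its 56.26 mm²) is removed, clipping the outline — 1 connected region; the cube at (6, 9) (footprint 29.5×20.5) is included at this height; Taking the first minus the rest: starting from that combined region, the 29.5×20.5 cube at (6, 9) misses the remaining region (no effect) — 1 connected region. Overall, the cross-section is a single solid region. The nearest boundary edge runs (-1.65, 3.35)→(1.50, 2.04); distance from the point to it = 0.69 mm. The point is inside the cross-section, 0.69 mm from the nearest boundary — within the 1.2 mm shell band (3 × 0.4).

shell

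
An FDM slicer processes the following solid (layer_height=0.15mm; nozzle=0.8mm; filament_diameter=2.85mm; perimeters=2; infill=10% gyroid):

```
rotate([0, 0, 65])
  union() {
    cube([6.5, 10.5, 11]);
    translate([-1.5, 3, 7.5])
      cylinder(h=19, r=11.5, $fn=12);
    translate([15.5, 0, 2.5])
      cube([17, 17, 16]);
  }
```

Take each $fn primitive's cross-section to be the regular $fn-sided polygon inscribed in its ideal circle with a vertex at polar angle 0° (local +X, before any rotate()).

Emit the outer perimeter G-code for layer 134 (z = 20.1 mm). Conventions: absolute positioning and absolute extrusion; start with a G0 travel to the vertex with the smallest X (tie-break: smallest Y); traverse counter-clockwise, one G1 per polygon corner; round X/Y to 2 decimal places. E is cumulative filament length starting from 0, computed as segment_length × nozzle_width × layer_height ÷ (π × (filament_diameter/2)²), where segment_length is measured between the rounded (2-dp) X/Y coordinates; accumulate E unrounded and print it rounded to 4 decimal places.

At z = 20.1 mm: the cube does not reach this height (z outside [0, 11]); the r=11.5 cylinder at (-1.5, 3) contributes a regular 12-gon of circumradius 11.5; the cube at (15.5, 0) does not reach this height (z outside [2.5, 18.5]); Combining (union): only the r=11.5 cylinder at (-1.5, 3) is present, so the union is just that shape — 1 connected region; (whole slice rotated 65° about Z — lengths, areas and connectivity unchanged). The outline is a single polygon with 12 vertices. Extrusion per mm of travel: 0.8 × 0.15 / (π × 1.425²) = 0.018811. Accumulating E over each segment gives final E = 1.3436.

G0 X-14.81 Y-1.09 Z20.10
G1 X-12.77 Y-6.69 E0.1121
G1 X-8.21 Y-10.51 E0.2240
G1 X-2.35 Y-11.55 E0.3360
G1 X3.24 Y-9.51 E0.4479
G1 X7.07 Y-4.95 E0.5599
G1 X8.10 Y0.91 E0.6718
G1 X6.07 Y6.50 E0.7837
G1 X1.51 Y10.33 E0.8957
G1 X-4.36 Y11.36 E1.0078
G1 X-9.95 Y9.33 E1.1197
G1 X-13.78 Y4.77 E1.2317
G1 X-14.81 Y-1.09 E1.3436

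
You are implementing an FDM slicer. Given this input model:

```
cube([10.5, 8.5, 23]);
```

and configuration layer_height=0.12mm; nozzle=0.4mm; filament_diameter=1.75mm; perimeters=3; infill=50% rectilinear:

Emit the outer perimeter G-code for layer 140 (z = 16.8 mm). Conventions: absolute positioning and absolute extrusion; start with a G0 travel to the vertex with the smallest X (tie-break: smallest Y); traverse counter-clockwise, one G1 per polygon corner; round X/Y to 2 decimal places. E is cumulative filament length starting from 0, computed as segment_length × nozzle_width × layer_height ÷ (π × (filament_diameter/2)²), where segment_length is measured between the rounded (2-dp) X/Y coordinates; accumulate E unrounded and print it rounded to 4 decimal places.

At z = 16.8 mm: the 10.5×8.5 cube contributes its full rectangle. The outline is a single polygon with 4 vertices. Extrusion per mm of travel: 0.4 × 0.12 / (π × 0.875²) = 0.019956. Accumulating E over each segment gives final E = 0.7583.

G0 X0.00 Y0.00 Z16.80
G1 X10.50 Y0.00 E0.2095
G1 X10.50 Y8.50 E0.3792
G1 X0.00 Y8.50 E0.5887
G1 X0.00 Y0.00 E0.7583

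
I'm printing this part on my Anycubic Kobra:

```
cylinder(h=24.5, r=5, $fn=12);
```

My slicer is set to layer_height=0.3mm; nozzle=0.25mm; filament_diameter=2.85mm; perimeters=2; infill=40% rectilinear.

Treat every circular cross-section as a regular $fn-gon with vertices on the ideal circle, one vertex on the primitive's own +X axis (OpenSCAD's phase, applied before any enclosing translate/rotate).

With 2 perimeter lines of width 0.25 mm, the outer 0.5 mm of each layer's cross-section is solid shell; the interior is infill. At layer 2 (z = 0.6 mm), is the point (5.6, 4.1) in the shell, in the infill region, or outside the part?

At z = 0.6 mm: the r=5 cylinder gives a regular 12-gon of circumradius 5 (constant along its height). Overall, the cross-section is a single solid region. The nearest boundary edge runs (4.33, 2.50)→(2.50, 4.33); distance from the point to it = 2.03 mm. The point is not inside any of the regions above, so it lies outside the cross-section (2.03 mm from the nearest boundary).

outside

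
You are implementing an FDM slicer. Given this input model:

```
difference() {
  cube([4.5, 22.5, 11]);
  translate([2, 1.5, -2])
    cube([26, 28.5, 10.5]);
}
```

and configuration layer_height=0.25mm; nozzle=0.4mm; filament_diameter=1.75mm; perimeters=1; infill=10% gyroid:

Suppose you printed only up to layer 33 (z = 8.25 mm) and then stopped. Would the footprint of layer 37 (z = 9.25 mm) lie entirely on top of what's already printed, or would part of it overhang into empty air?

Compare the two slices. At z = 8.25: the cube (footprint 4.5×22.5) is included at this height (area 101.25 mm²); the cube at (2, 1.5) is present — its section is the full 26×28.5 rectangle (area 741.00 mm²); After the difference (first − rest): starting from the 4.5×22.5 cube (101.25 mm²), the 26×28.5 cube at (2, 1.5) partially overlaps it — only the 52.50 mm² overlap (of its 741.00 mm²) is removed, clipping the outline — area = 48.75 mm². At z = 9.25: the cube (footprint 4.5×22.5) is included at this height (area 101.25 mm²); the cube at (2, 1.5) is absent (z outside [-2, 8.5]); Taking the first minus the rest: none of the subtracted shapes is present at this height, so the 4.5×22.5 cube is unchanged — area = 101.25 mm². Checking containment: at z = 9.25 the cross-section extends beyond the z = 8.25 cross-section by about 52.50 mm².

part overhangs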